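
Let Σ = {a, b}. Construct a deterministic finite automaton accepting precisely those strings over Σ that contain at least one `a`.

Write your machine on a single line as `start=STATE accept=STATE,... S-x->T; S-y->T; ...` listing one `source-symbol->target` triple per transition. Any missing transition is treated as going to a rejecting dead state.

start=q0; accept=q1,q2; q0-a->q1; q0-b->q0; q1-a->q2; q1-b->q1; q2-a->q2; q2-b->q2

Only the number of `a`s matters, and only up to 2. Make a chain q0 → q1 → q2 advanced by each `a` (with q2 absorbing); every other symbol self-loops. The accepting set is {q1, q2}.
With 3 states:
        a   b  
>  q0   q1  q0 
 * q1   q2  q1 
 * q2   q2  q2 
(> = start, * = accepting)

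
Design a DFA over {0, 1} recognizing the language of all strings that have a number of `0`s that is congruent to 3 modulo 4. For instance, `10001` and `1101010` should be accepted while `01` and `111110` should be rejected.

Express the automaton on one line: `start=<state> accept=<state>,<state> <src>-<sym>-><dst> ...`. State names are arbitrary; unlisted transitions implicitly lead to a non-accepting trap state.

start=s0 accept=s3 s0-0->s1 s0-1->s0 s1-0->s2 s1-1->s1 s2-0->s3 s2-1->s2 s3-0->s0 s3-1->s3

The only thing that matters is how many `0`s have appeared, reduced mod 4. Use one state per residue: s0 for 0, …, s3 for 3. Reading `0` moves to the next residue; anything else stays put. s3 is accepting.
A 4-state machine:
        0   1  
>  s0   s1  s0 
   s1   s2  s1 
   s2   s3  s2 
 * s3   s0  s3 
(> = start, * = accepting)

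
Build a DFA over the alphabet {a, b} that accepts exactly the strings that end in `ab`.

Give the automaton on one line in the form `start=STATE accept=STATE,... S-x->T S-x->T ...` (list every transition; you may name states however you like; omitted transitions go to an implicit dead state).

Let each state record the length of the longest suffix of the input read so far that is also a prefix of `ab`. q1 means the last symbol is `a`; q2 means the last 2 symbols are `ab`. Accept only at q2, where the string currently ends in `ab`.
        a   b  
>  q0   q1  q0 
   q1   q1  q2 
 * q2   q1  q0 
(> = start, * = accepting)

start=q0 accept=q2 q0-a->q1 q0-b->q0 q1-a->q1 q1-b->q2 q2-a->q1 q2-b->q0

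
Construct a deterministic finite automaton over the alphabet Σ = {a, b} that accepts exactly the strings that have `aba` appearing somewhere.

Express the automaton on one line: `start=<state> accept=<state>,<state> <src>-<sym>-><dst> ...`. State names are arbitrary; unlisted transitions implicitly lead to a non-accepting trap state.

start=q0 accept=q3 q0-a->q1 q0-b->q0 q1-a->q1 q1-b->q2 q2-a->q3 q2-b->q0 q3-a->q3 q3-b->q3

Track how much of `aba` has been matched so far: state q0 is no progress, q3 is the absorbing accept state reached once `aba` has occurred. Intermediate states record partial matches; on a mismatch, fall back to the longest reusable overlap.
4 states suffice.
        a   b  
>  q0   q1  q0 
   q1   q1  q2 
   q2   q3  q0 
 * q3   q3  q3 
(> = start, * = accepting)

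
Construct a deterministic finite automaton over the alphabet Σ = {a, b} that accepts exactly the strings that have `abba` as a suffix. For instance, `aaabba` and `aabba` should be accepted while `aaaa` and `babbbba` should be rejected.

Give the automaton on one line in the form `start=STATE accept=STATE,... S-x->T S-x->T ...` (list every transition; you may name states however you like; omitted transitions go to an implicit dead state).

start=q0 accept=q4 q0-a->q1 q0-b->q0 q1-a->q1 q1-b->q2 q2-a->q1 q2-b->q3 q3-a->q4 q3-b->q0 q4-a->q1 q4-b->q2

Remember how much of `abba` the current input suffix matches. State q0 means no match yet; q1 means the last symbol is `a`; q2 means the last 2 symbols are `ab`; q3 means the last 3 symbols are `abb`; q4 means the last 4 symbols are `abba`. Only q4 accepts. On a mismatch, fall back to the longest proper suffix that is still a prefix of `abba`.
5 states suffice.
        a   b  
>  q0   q1  q0 
   q1   q1  q2 
   q2   q1  q3 
   q3   q4  q0 
 * q4   q1  q2 
(> = start, * = accepting)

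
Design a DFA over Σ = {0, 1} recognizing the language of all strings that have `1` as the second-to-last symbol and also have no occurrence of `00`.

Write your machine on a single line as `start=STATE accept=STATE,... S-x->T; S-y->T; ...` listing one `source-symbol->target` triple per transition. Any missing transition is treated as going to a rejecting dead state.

start=q0; accept=q4,q5; q0-0->q1; q0-1->q2; q1-0->q3; q1-1->q2; q2-0->q4; q2-1->q5; q3-0->q3; q3-1->q3; q4-0->q3; q4-1->q2; q5-0->q4; q5-1->q5

Handle the two conditions separately and then intersect. The first has 7 states tracking the last 2 symbols read; the second has 3 states tracking partial matches of the forbidden pattern `00`. A product state is a pair (one from each), accepting exactly when both do. Minimizing collapses redundant product states.
6 states suffice.
        0   1  
>  q0   q1  q2 
   q1   q3  q2 
   q2   q4  q5 
   q3   q3  q3 
 * q4   q3  q2 
 * q5   q4  q5 
(> = start, * = accepting)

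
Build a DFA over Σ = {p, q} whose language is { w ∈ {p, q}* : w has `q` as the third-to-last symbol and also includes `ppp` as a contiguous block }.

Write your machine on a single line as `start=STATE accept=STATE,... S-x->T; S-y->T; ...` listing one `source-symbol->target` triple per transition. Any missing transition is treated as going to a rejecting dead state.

start=s0; accept=s7,s8,s9,s10; s0-p->s1; s0-q->s0; s1-p->s2; s1-q->s0; s2-p->s3; s2-q->s0; s3-p->s3; s3-q->s4; s4-p->s5; s4-q->s6; s5-p->s7; s5-q->s8; s6-p->s9; s6-q->s10; s7-p->s3; s7-q->s4; s8-p->s5; s8-q->s6; s9-p->s7; s9-q->s8; s10-p->s9; s10-q->s10

Run two small machines in parallel and take their product. The first has 15 states tracking the last 3 symbols read; the second has 4 states tracking whether and how much of `ppp` has been seen. A product state is a pair (one from each), accepting exactly when both do. Equivalent product states are then merged.
With 11 states:
          p    q  
>  s0     s1   s0 
   s1     s2   s0 
   s2     s3   s0 
   s3     s3   s4 
   s4     s5   s6 
   s5     s7   s8 
   s6     s9  s10 
 * s7     s3   s4 
 * s8     s5   s6 
 * s9     s7   s8 
 * s10    s9  s10 
(> = start, * = accepting)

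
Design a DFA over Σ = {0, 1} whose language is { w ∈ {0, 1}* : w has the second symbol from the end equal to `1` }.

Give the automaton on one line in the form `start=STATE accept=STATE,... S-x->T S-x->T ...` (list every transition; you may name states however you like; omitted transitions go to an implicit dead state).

start=q0 accept=q5,q6 q0-0->q1 q0-1->q2 q1-0->q3 q1-1->q4 q2-0->q5 q2-1->q6 q3-0->q3 q3-1->q4 q4-0->q5 q4-1->q6 q5-0->q3 q5-1->q4 q6-0->q5 q6-1->q6

A DFA must remember the last 2 symbols (since which symbol is second-to-last isn't known until the input ends). Use one state per possible window of the last ≤2 symbols; accept from those whose window starts with `1`.
With 7 states:
        0   1  
>  q0   q1  q2 
   q1   q3  q4 
   q2   q5  q6 
   q3   q3  q4 
   q4   q5  q6 
 * q5   q3  q4 
 * q6   q5  q6 
(> = start, * = accepting)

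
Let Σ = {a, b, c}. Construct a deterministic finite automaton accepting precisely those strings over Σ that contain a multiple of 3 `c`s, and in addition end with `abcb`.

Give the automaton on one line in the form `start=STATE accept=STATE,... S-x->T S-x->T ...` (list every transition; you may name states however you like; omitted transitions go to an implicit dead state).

Run two small machines in parallel and take their product. The first has 3 states tracking the count of `c`s modulo 3; the second has 5 states tracking how much of the suffix `abcb` has currently been matched. A product state is a pair (one from each), accepting exactly when both do. Minimizing collapses redundant product states.
With 7 states:
        a   b   c  
>  q0   q0  q0  q1 
   q1   q1  q1  q2 
   q2   q3  q2  q0 
   q3   q3  q4  q0 
   q4   q3  q2  q5 
   q5   q0  q6  q1 
 * q6   q0  q0  q1 
(> = start, * = accepting)

start=q0 accept=q6 q0-a->q0 q0-b->q0 q0-c->q1 q1-a->q1 q1-b->q1 q1-c->q2 q2-a->q3 q2-b->q2 q2-c->q0 q3-a->q3 q3-b->q4 q3-c->q0 q4-a->q3 q4-b->q2 q4-c->q5 q5-a->q0 q5-b->q6 q5-c->q1 q6-a->q0 q6-b->q0 q6-c->q1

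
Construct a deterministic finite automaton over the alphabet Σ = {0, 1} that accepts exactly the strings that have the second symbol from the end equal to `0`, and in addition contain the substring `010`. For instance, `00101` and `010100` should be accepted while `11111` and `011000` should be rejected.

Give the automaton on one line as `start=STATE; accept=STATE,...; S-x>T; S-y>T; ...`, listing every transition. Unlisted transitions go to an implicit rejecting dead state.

start=A; accept=I,J; A-0>B; A-1>C; B-0>D; B-1>E; C-0>F; C-1>G; D-0>D; D-1>E; E-0>H; E-1>G; F-0>D; F-1>E; G-0>F; G-1>G; H-0>I; H-1>J; I-0>I; I-1>J; J-0>H; J-1>K; K-0>H; K-1>K

Run two small machines in parallel and take their product. The first has 7 states tracking the last 2 symbols read; the second has 4 states tracking whether and how much of `010` has been seen. A product state is a pair (one from each), accepting exactly when both do.
With 11 states:
       0  1 
>  A   B  C 
   B   D  E 
   C   F  G 
   D   D  E 
   E   H  G 
   F   D  E 
   G   F  G 
   H   I  J 
 * I   I  J 
 * J   H  K 
   K   H  K 
(> = start, * = accepting)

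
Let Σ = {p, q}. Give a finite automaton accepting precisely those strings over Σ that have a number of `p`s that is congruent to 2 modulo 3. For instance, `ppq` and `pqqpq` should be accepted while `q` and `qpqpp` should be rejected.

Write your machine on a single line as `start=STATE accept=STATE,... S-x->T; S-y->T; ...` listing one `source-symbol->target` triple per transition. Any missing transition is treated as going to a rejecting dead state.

Keep the running count of `p`s modulo 3: each `p` advances along the cycle S0 → S1 → S2 → S0 while other symbols loop. Accept at S2.
3 states suffice.
        p   q  
>  S0   S1  S0 
   S1   S2  S1 
 * S2   S0  S2 
(> = start, * = accepting)

start=S0; accept=S2; S0-p->S1; S0-q->S0; S1-p->S2; S1-q->S1; S2-p->S0; S2-q->S2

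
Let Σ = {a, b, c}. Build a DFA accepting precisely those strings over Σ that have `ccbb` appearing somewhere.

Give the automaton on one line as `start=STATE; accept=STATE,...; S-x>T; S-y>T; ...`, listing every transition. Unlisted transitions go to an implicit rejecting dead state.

Track how much of `ccbb` has been matched so far: state q0 is no progress, q4 is the absorbing accept state reached once `ccbb` has occurred. Intermediate states record partial matches; on a mismatch, fall back to the longest reusable overlap.
5 states suffice.
        a   b   c  
>  q0   q0  q0  q1 
   q1   q0  q0  q2 
   q2   q0  q3  q2 
   q3   q0  q4  q1 
 * q4   q4  q4  q4 
(> = start, * = accepting)

start=q0; accept=q4; q0-a>q0; q0-b>q0; q0-c>q1; q1-a>q0; q1-b>q0; q1-c>q2; q2-a>q0; q2-b>q3; q2-c>q2; q3-a>q0; q3-b>q4; q3-c>q1; q4-a>q4; q4-b>q4; q4-c>q4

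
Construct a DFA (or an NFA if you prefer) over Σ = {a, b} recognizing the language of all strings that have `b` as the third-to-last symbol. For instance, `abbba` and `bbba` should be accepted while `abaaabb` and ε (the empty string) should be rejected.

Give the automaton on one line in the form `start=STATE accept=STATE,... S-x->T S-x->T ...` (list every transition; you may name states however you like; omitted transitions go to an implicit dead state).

Because acceptance depends on a position counted from the end, the machine has to buffer the most recent 3 symbols. Make each state the string of the last up-to-3 symbols read; on input `x` shift the window left and append `x`. Accept when the buffered window has length 3 and begins with `b`.
15 states suffice.
          a    b  
>  q0     q1   q2 
   q1     q3   q4 
   q2     q5   q6 
   q3     q7   q8 
   q4     q9  q10 
   q5    q11  q12 
   q6    q13  q14 
   q7     q7   q8 
   q8     q9  q10 
   q9    q11  q12 
   q10   q13  q14 
 * q11    q7   q8 
 * q12    q9  q10 
 * q13   q11  q12 
 * q14   q13  q14 
(> = start, * = accepting)

start=q0 accept=q11,q12,q13,q14 q0-a->q1 q0-b->q2 q1-a->q3 q1-b->q4 q2-a->q5 q2-b->q6 q3-a->q7 q3-b->q8 q4-a->q9 q4-b->q10 q5-a->q11 q5-b->q12 q6-a->q13 q6-b->q14 q7-a->q7 q7-b->q8 q8-a->q9 q8-b->q10 q9-a->q11 q9-b->q12 q10-a->q13 q10-b->q14 q11-a->q7 q11-b->q8 q12-a->q9 q12-b->q10 q13-a->q11 q13-b->q12 q14-a->q13 q14-b->q14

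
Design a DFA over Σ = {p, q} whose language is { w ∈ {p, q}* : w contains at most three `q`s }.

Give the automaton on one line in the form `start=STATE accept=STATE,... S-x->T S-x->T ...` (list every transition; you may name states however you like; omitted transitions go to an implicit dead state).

Count `q`s, saturating at 4: states s0 through s3 mean 0 through 3 `q`s seen; s4 means more than 3. Each `q` increments (capped at s4); other symbols loop. Accept from {s0, s1, s2, s3}.
With 5 states:
        p   q  
>* s0   s0  s1 
 * s1   s1  s2 
 * s2   s2  s3 
 * s3   s3  s4 
   s4   s4  s4 
(> = start, * = accepting)

start=s0 accept=s0,s1,s2,s3 s0-p->s0 s0-q->s1 s1-p->s1 s1-q->s2 s2-p->s2 s2-q->s3 s3-p->s3 s3-q->s4 s4-p->s4 s4-q->s4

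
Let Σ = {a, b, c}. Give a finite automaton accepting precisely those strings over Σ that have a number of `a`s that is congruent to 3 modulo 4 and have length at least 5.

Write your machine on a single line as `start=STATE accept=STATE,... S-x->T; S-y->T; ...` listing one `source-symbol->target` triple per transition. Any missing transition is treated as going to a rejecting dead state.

Run two small machines in parallel and take their product. The first has 4 states tracking the count of `a`s modulo 4; the second has 7 states tracking the input length, saturating at 6. A product state is a pair (one from each), accepting exactly when both do.
          a    b    c  
>  s0     s1   s2   s2 
   s1     s3   s4   s4 
   s2     s4   s5   s5 
   s3     s6   s7   s7 
   s4     s7   s8   s8 
   s5     s8   s9   s9 
   s6    s10  s11  s11 
   s7    s11  s12  s12 
   s8    s12  s13  s13 
   s9    s13  s10  s10 
   s10   s14  s15  s15 
   s11   s15  s16  s16 
   s12   s16  s17  s17 
   s13   s17  s14  s14 
   s14   s18  s19  s19 
   s15   s19  s20  s20 
 * s16   s20  s21  s21 
   s17   s21  s18  s18 
   s18   s21  s18  s18 
   s19   s18  s19  s19 
   s20   s19  s20  s20 
 * s21   s20  s21  s21 
(> = start, * = accepting)

start=s0; accept=s16,s21; s0-a->s1; s0-b->s2; s0-c->s2; s1-a->s3; s1-b->s4; s1-c->s4; s2-a->s4; s2-b->s5; s2-c->s5; s3-a->s6; s3-b->s7; s3-c->s7; s4-a->s7; s4-b->s8; s4-c->s8; s5-a->s8; s5-b->s9; s5-c->s9; s6-a->s10; s6-b->s11; s6-c->s11; s7-a->s11; s7-b->s12; s7-c->s12; s8-a->s12; s8-b->s13; s8-c->s13; s9-a->s13; s9-b->s10; s9-c->s10; s10-a->s14; s10-b->s15; s10-c->s15; s11-a->s15; s11-b->s16; s11-c->s16; s12-a->s16; s12-b->s17; s12-c->s17; s13-a->s17; s13-b->s14; s13-c->s14; s14-a->s18; s14-b->s19; s14-c->s19; s15-a->s19; s15-b->s20; s15-c->s20; s16-a->s20; s16-b->s21; s16-c->s21; s17-a->s21; s17-b->s18; s17-c->s18; s18-a->s21; s18-b->s18; s18-c->s18; s19-a->s18; s19-b->s19; s19-c->s19; s20-a->s19; s20-b->s20; s20-c->s20; s21-a->s20; s21-b->s21; s21-c->s21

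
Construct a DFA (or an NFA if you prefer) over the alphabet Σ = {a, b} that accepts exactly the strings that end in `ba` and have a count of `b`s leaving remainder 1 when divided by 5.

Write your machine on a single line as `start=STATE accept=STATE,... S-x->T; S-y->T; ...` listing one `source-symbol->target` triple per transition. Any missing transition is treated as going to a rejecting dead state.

Run two small machines in parallel and take their product. The first has 3 states tracking how much of the suffix `ba` has currently been matched; the second has 5 states tracking the count of `b`s modulo 5. A product state is a pair (one from each), accepting exactly when both do. After merging equivalent states the machine shrinks.
7 states suffice.
        a   b  
>  q0   q0  q1 
   q1   q2  q3 
 * q2   q4  q3 
   q3   q3  q5 
   q4   q4  q3 
   q5   q5  q6 
   q6   q6  q0 
(> = start, * = accepting)

start=q0; accept=q2; q0-a->q0; q0-b->q1; q1-a->q2; q1-b->q3; q2-a->q4; q2-b->q3; q3-a->q3; q3-b->q5; q4-a->q4; q4-b->q3; q5-a->q5; q5-b->q6; q6-a->q6; q6-b->q0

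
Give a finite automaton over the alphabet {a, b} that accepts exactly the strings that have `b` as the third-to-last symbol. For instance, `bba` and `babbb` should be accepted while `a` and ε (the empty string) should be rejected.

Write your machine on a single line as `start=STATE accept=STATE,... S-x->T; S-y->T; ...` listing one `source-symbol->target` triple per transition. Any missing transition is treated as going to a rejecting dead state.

Because acceptance depends on a position counted from the end, the machine has to buffer the most recent 3 symbols. Make each state the string of the last up-to-3 symbols read; on input `x` shift the window left and append `x`. Accept when the buffered window has length 3 and begins with `b`.
          a    b  
>  q0     q1   q2 
   q1     q3   q4 
   q2     q5   q6 
   q3     q7   q8 
   q4     q9  q10 
   q5    q11  q12 
   q6    q13  q14 
   q7     q7   q8 
   q8     q9  q10 
   q9    q11  q12 
   q10   q13  q14 
 * q11    q7   q8 
 * q12    q9  q10 
 * q13   q11  q12 
 * q14   q13  q14 
(> = start, * = accepting)

start=q0; accept=q11,q12,q13,q14; q0-a->q1; q0-b->q2; q1-a->q3; q1-b->q4; q2-a->q5; q2-b->q6; q3-a->q7; q3-b->q8; q4-a->q9; q4-b->q10; q5-a->q11; q5-b->q12; q6-a->q13; q6-b->q14; q7-a->q7; q7-b->q8; q8-a->q9; q8-b->q10; q9-a->q11; q9-b->q12; q10-a->q13; q10-b->q14; q11-a->q7; q11-b->q8; q12-a->q9; q12-b->q10; q13-a->q11; q13-b->q12; q14-a->q13; q14-b->q14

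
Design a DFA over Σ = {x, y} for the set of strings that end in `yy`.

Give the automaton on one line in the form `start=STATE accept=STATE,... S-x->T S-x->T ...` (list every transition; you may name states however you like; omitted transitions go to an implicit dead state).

Let each state record the length of the longest suffix of the input read so far that is also a prefix of `yy`. q1 means the last symbol is `y`; q2 means the last 2 symbols are `yy`. Accept only at q2, where the string currently ends in `yy`.
3 states suffice.
        x   y  
>  q0   q0  q1 
   q1   q0  q2 
 * q2   q0  q2 
(> = start, * = accepting)

start=q0 accept=q2 q0-x->q0 q0-y->q1 q1-x->q0 q1-y->q2 q2-x->q0 q2-y->q2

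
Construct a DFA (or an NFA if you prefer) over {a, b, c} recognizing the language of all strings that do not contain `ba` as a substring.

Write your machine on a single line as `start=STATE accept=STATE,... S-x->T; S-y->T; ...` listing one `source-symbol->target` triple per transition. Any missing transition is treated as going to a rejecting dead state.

Track partial matches of the forbidden pattern `ba`. State S2 is a dead state reached once `ba` has occurred; every other state accepts. S0 means no part of `ba` is currently matched.
A 3-state machine:
        a   b   c  
>* S0   S0  S1  S0 
 * S1   S2  S1  S0 
   S2   S2  S2  S2 
(> = start, * = accepting)

start=S0; accept=S0,S1; S0-a->S0; S0-b->S1; S0-c->S0; S1-a->S2; S1-b->S1; S1-c->S0; S2-a->S2; S2-b->S2; S2-c->S2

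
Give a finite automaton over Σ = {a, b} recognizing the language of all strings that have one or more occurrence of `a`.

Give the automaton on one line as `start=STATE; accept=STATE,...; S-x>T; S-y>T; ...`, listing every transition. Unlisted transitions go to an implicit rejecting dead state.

Only the number of `a`s matters, and only up to 2. Make a chain q0 → q1 → q2 advanced by each `a` (with q2 absorbing); every other symbol self-loops. The accepting set is {q1, q2}.
        a   b  
>  q0   q1  q0 
 * q1   q2  q1 
 * q2   q2  q2 
(> = start, * = accepting)

start=q0; accept=q1,q2; q0-a>q1; q0-b>q0; q1-a>q2; q1-b>q1; q2-a>q2; q2-b>q2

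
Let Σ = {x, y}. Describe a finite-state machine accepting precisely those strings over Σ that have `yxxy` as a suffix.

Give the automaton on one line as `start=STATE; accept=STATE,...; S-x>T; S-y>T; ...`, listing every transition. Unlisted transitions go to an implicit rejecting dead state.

Remember how much of `yxxy` the current input suffix matches. State S0 means no match yet; S1 means the last symbol is `y`; S2 means the last 2 symbols are `yx`; S3 means the last 3 symbols are `yxx`; S4 means the last 4 symbols are `yxxy`. Only S4 accepts. On a mismatch, fall back to the longest proper suffix that is still a prefix of `yxxy`.
A 5-state machine:
        x   y  
>  S0   S0  S1 
   S1   S2  S1 
   S2   S3  S1 
   S3   S0  S4 
 * S4   S2  S1 
(> = start, * = accepting)

start=S0; accept=S4; S0-x>S0; S0-y>S1; S1-x>S2; S1-y>S1; S2-x>S3; S2-y>S1; S3-x>S0; S3-y>S4; S4-x>S2; S4-y>S1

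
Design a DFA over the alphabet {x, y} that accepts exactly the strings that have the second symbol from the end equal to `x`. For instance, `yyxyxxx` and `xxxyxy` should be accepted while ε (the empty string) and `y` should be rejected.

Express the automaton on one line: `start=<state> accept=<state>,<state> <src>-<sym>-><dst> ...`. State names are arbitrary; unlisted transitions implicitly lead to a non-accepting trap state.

start=s0 accept=s3,s4 s0-x->s1 s0-y->s2 s1-x->s3 s1-y->s4 s2-x->s5 s2-y->s6 s3-x->s3 s3-y->s4 s4-x->s5 s4-y->s6 s5-x->s3 s5-y->s4 s6-x->s5 s6-y->s6

A DFA must remember the last 2 symbols (since which symbol is second-to-last isn't known until the input ends). Use one state per possible window of the last ≤2 symbols; accept from those whose window starts with `x`.
A 7-state machine:
        x   y  
>  s0   s1  s2 
   s1   s3  s4 
   s2   s5  s6 
 * s3   s3  s4 
 * s4   s5  s6 
   s5   s3  s4 
   s6   s5  s6 
(> = start, * = accepting)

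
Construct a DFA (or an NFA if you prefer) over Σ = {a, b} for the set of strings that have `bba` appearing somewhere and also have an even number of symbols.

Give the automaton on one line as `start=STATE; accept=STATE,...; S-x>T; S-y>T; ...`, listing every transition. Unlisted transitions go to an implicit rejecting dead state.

start=q0; accept=q7; q0-a>q1; q0-b>q2; q1-a>q0; q1-b>q3; q2-a>q0; q2-b>q4; q3-a>q1; q3-b>q5; q4-a>q6; q4-b>q5; q5-a>q7; q5-b>q4; q6-a>q7; q6-b>q7; q7-a>q6; q7-b>q6

Build one automaton per condition and run them in lockstep. The first has 4 states tracking whether and how much of `bba` has been seen; the second has 2 states tracking the input length modulo 2. A product state is a pair (one from each), accepting exactly when both do.
        a   b  
>  q0   q1  q2 
   q1   q0  q3 
   q2   q0  q4 
   q3   q1  q5 
   q4   q6  q5 
   q5   q7  q4 
   q6   q7  q7 
 * q7   q6  q6 
(> = start, * = accepting)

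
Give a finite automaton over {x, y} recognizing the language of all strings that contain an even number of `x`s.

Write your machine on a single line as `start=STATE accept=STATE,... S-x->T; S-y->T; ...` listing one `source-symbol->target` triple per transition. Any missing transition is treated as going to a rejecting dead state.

start=q0; accept=q0; q0-x->q1; q0-y->q0; q1-x->q0; q1-y->q1

Keep the running count of `x`s modulo 2: each `x` advances along the cycle q0 → q1 → q0 while other symbols loop. Accept at q0.
A 2-state machine:
        x   y  
>* q0   q1  q0 
   q1   q0  q1 
(> = start, * = accepting)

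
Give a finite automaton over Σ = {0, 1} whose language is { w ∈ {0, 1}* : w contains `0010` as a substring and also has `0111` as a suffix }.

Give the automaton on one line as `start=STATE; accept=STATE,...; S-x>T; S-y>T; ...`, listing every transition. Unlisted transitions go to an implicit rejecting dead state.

start=s0; accept=s7; s0-0>s1; s0-1>s0; s1-0>s2; s1-1>s0; s2-0>s2; s2-1>s3; s3-0>s4; s3-1>s0; s4-0>s4; s4-1>s5; s5-0>s4; s5-1>s6; s6-0>s4; s6-1>s7; s7-0>s4; s7-1>s8; s8-0>s4; s8-1>s8

Run two small machines in parallel and take their product. The first has 5 states tracking whether and how much of `0010` has been seen; the second has 5 states tracking how much of the suffix `0111` has currently been matched. A product state is a pair (one from each), accepting exactly when both do. After merging equivalent states the machine shrinks.
9 states suffice.
        0   1  
>  s0   s1  s0 
   s1   s2  s0 
   s2   s2  s3 
   s3   s4  s0 
   s4   s4  s5 
   s5   s4  s6 
   s6   s4  s7 
 * s7   s4  s8 
   s8   s4  s8 
(> = start, * = accepting)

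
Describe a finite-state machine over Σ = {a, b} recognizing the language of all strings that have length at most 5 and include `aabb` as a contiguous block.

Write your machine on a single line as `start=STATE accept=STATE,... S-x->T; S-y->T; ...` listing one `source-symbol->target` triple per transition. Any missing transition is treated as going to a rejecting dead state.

Build one automaton per condition and run them in lockstep. One (7 states) tracks the input length, saturating at 6; the other (5 states) tracks whether and how much of `aabb` has been seen. Each combined state is a pair, one component from each; accept when both components accept. Minimizing collapses redundant product states.
          a    b  
>  q0     q1   q2 
   q1     q3   q4 
   q2     q5   q4 
   q3     q6   q7 
   q4     q4   q4 
   q5     q6   q4 
   q6     q4   q8 
   q7     q4   q9 
   q8     q4  q10 
 * q9    q10  q10 
 * q10    q4   q4 
(> = start, * = accepting)

start=q0; accept=q9,q10; q0-a->q1; q0-b->q2; q1-a->q3; q1-b->q4; q2-a->q5; q2-b->q4; q3-a->q6; q3-b->q7; q4-a->q4; q4-b->q4; q5-a->q6; q5-b->q4; q6-a->q4; q6-b->q8; q7-a->q4; q7-b->q9; q8-a->q4; q8-b->q10; q9-a->q10; q9-b->q10; q10-a->q4; q10-b->q4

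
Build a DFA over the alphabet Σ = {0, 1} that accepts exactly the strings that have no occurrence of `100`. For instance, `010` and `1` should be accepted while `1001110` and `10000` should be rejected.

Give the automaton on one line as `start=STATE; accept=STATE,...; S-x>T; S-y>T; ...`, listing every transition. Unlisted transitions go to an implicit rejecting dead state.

This is the complement of 'contains `100`'. Use the same substring-matching states — S0 through S3 holding how much of `100` has just been matched — but flip the accepting set: everything except the trap S3 accepts.
        0   1  
>* S0   S0  S1 
 * S1   S2  S1 
 * S2   S3  S1 
   S3   S3  S3 
(> = start, * = accepting)

start=S0; accept=S0,S1,S2; S0-0>S0; S0-1>S1; S1-0>S2; S1-1>S1; S2-0>S3; S2-1>S1; S3-0>S3; S3-1>S3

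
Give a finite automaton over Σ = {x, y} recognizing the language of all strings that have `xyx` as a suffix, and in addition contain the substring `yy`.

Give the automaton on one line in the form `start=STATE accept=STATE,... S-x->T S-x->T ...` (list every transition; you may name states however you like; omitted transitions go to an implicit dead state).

Build one automaton per condition and run them in lockstep. The first has 4 states tracking how much of the suffix `xyx` has currently been matched; the second has 3 states tracking whether and how much of `yy` has been seen. A product state is a pair (one from each), accepting exactly when both do. Equivalent product states are then merged.
A 6-state machine:
       x  y 
>  A   A  B 
   B   A  C 
   C   D  C 
   D   D  E 
   E   F  C 
 * F   D  E 
(> = start, * = accepting)

start=A accept=F A-x->A A-y->B B-x->A B-y->C C-x->D C-y->C D-x->D D-y->E E-x->F E-y->C F-x->D F-y->E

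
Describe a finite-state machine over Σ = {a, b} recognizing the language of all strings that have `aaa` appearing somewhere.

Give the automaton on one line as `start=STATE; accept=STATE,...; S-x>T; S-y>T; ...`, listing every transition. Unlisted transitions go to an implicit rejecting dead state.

States S0..S2 record the length of the longest prefix of `aaa` that matches the current input suffix. Reaching S3 means `aaa` has been seen, and we stay there forever. Accept from S3.
With 4 states:
        a   b  
>  S0   S1  S0 
   S1   S2  S0 
   S2   S3  S0 
 * S3   S3  S3 
(> = start, * = accepting)

start=S0; accept=S3; S0-a>S1; S0-b>S0; S1-a>S2; S1-b>S0; S2-a>S3; S2-b>S0; S3-a>S3; S3-b>S3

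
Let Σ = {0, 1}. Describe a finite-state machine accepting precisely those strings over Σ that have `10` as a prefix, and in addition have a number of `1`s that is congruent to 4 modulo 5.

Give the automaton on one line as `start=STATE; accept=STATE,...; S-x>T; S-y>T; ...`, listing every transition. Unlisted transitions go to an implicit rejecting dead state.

Run two small machines in parallel and take their product. One (4 states) tracks whether the input so far still matches the prefix `10`; the other (5 states) tracks the count of `1`s modulo 5. Each combined state is a pair, one component from each; accept when both components accept.
A 12-state machine:
          0    1  
>  q0     q1   q2 
   q1     q1   q3 
   q2     q4   q5 
   q3     q3   q5 
   q4     q4   q6 
   q5     q5   q7 
   q6     q6   q8 
   q7     q7   q9 
   q8     q8  q10 
   q9     q9   q1 
 * q10   q10  q11 
   q11   q11   q4 
(> = start, * = accepting)

start=q0; accept=q10; q0-0>q1; q0-1>q2; q1-0>q1; q1-1>q3; q2-0>q4; q2-1>q5; q3-0>q3; q3-1>q5; q4-0>q4; q4-1>q6; q5-0>q5; q5-1>q7; q6-0>q6; q6-1>q8; q7-0>q7; q7-1>q9; q8-0>q8; q8-1>q10; q9-0>q9; q9-1>q1; q10-0>q10; q10-1>q11; q11-0>q11; q11-1>q4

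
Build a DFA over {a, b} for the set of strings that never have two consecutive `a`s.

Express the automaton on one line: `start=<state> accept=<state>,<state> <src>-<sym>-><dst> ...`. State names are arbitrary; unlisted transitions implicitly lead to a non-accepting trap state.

This is the complement of 'contains `aa`'. Use the same substring-matching states — S0 through S2 holding how much of `aa` has just been matched — but flip the accepting set: everything except the trap S2 accepts.
        a   b  
>* S0   S1  S0 
 * S1   S2  S0 
   S2   S2  S2 
(> = start, * = accepting)

start=S0 accept=S0,S1 S0-a->S1 S0-b->S0 S1-a->S2 S1-b->S0 S2-a->S2 S2-b->S2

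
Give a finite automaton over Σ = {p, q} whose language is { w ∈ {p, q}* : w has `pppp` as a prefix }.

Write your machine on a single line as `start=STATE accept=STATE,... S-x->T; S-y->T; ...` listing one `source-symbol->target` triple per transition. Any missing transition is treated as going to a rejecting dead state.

start=S0; accept=S4; S0-p->S1; S0-q->S5; S1-p->S2; S1-q->S5; S2-p->S3; S2-q->S5; S3-p->S4; S3-q->S5; S4-p->S4; S4-q->S4; S5-p->S5; S5-q->S5

Check the first 4 symbols one by one: S0 through S3 record how many have matched `pppp` so far; any wrong symbol goes to the dead state S5. After all 4 match we enter the accepting sink S4.
With 6 states:
        p   q  
>  S0   S1  S5 
   S1   S2  S5 
   S2   S3  S5 
   S3   S4  S5 
 * S4   S4  S4 
   S5   S5  S5 
(> = start, * = accepting)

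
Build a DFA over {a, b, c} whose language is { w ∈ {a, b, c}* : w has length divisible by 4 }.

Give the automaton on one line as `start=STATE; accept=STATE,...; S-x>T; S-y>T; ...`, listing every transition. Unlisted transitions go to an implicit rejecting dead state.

start=q0; accept=q0; q0-a>q1; q0-b>q1; q0-c>q1; q1-a>q2; q1-b>q2; q1-c>q2; q2-a>q3; q2-b>q3; q2-c>q3; q3-a>q0; q3-b>q0; q3-c>q0

Count input length modulo 4: every symbol advances one step around the cycle q0 → q1 → q2 → q3 → q0. Accept at q0.
        a   b   c  
>* q0   q1  q1  q1 
   q1   q2  q2  q2 
   q2   q3  q3  q3 
   q3   q0  q0  q0 
(> = start, * = accepting)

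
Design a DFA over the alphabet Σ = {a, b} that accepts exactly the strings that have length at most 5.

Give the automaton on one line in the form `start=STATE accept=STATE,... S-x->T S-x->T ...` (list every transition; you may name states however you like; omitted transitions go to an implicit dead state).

start=S0 accept=S0,S1,S2,S3,S4,S5 S0-a->S1 S0-b->S1 S1-a->S2 S1-b->S2 S2-a->S3 S2-b->S3 S3-a->S4 S3-b->S4 S4-a->S5 S4-b->S5 S5-a->S6 S5-b->S6 S6-a->S6 S6-b->S6

We only need to distinguish lengths 0, 1, …, 5, and '>5'. Chain S0 → S1 → S2 → S3 → S4 → S5 → S6 on every symbol, with S6 looping. Accepting states: {S0, S1, S2, S3, S4, S5}.
A 7-state machine:
        a   b  
>* S0   S1  S1 
 * S1   S2  S2 
 * S2   S3  S3 
 * S3   S4  S4 
 * S4   S5  S5 
 * S5   S6  S6 
   S6   S6  S6 
(> = start, * = accepting)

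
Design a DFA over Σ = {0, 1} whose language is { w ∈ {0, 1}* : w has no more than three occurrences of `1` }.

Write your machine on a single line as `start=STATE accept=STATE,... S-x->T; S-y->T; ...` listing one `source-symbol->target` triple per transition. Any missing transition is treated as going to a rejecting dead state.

Count `1`s, saturating at 4: states S0 through S3 mean 0 through 3 `1`s seen; S4 means more than 3. Each `1` increments (capped at S4); other symbols loop. Accept from {S0, S1, S2, S3}.
With 5 states:
        0   1  
>* S0   S0  S1 
 * S1   S1  S2 
 * S2   S2  S3 
 * S3   S3  S4 
   S4   S4  S4 
(> = start, * = accepting)

start=S0; accept=S0,S1,S2,S3; S0-0->S0; S0-1->S1; S1-0->S1; S1-1->S2; S2-0->S2; S2-1->S3; S3-0->S3; S3-1->S4; S4-0->S4; S4-1->S4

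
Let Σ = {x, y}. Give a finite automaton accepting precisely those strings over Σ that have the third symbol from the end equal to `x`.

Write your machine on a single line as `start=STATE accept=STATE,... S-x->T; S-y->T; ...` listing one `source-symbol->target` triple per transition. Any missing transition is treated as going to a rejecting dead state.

start=s0; accept=s7,s8,s9,s10; s0-x->s1; s0-y->s2; s1-x->s3; s1-y->s4; s2-x->s5; s2-y->s6; s3-x->s7; s3-y->s8; s4-x->s9; s4-y->s10; s5-x->s11; s5-y->s12; s6-x->s13; s6-y->s14; s7-x->s7; s7-y->s8; s8-x->s9; s8-y->s10; s9-x->s11; s9-y->s12; s10-x->s13; s10-y->s14; s11-x->s7; s11-y->s8; s12-x->s9; s12-y->s10; s13-x->s11; s13-y->s12; s14-x->s13; s14-y->s14

Because acceptance depends on a position counted from the end, the machine has to buffer the most recent 3 symbols. Make each state the string of the last up-to-3 symbols read; on input `x` shift the window left and append `x`. Accept when the buffered window has length 3 and begins with `x`.
15 states suffice.
          x    y  
>  s0     s1   s2 
   s1     s3   s4 
   s2     s5   s6 
   s3     s7   s8 
   s4     s9  s10 
   s5    s11  s12 
   s6    s13  s14 
 * s7     s7   s8 
 * s8     s9  s10 
 * s9    s11  s12 
 * s10   s13  s14 
   s11    s7   s8 
   s12    s9  s10 
   s13   s11  s12 
   s14   s13  s14 
(> = start, * = accepting)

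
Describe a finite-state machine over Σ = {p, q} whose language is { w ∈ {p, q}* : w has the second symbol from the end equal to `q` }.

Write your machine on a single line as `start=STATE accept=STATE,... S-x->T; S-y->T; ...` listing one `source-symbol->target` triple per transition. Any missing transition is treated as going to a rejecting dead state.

start=s0; accept=s5,s6; s0-p->s1; s0-q->s2; s1-p->s3; s1-q->s4; s2-p->s5; s2-q->s6; s3-p->s3; s3-q->s4; s4-p->s5; s4-q->s6; s5-p->s3; s5-q->s4; s6-p->s5; s6-q->s6

Because acceptance depends on a position counted from the end, the machine has to buffer the most recent 2 symbols. Make each state the string of the last up-to-2 symbols read; on input `x` shift the window left and append `x`. Accept when the buffered window has length 2 and begins with `q`.
7 states suffice.
        p   q  
>  s0   s1  s2 
   s1   s3  s4 
   s2   s5  s6 
   s3   s3  s4 
   s4   s5  s6 
 * s5   s3  s4 
 * s6   s5  s6 
(> = start, * = accepting)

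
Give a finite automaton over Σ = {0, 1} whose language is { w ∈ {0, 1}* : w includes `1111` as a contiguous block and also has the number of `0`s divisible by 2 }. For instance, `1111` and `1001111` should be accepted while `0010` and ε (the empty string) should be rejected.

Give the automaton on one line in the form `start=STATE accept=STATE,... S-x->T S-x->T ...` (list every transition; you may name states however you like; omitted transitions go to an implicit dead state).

start=q0 accept=q8 q0-0->q1 q0-1->q2 q1-0->q0 q1-1->q3 q2-0->q1 q2-1->q4 q3-0->q0 q3-1->q5 q4-0->q1 q4-1->q6 q5-0->q0 q5-1->q7 q6-0->q1 q6-1->q8 q7-0->q0 q7-1->q9 q8-0->q9 q8-1->q8 q9-0->q8 q9-1->q9

Handle the two conditions separately and then intersect. One (5 states) tracks whether and how much of `1111` has been seen; the other (2 states) tracks the count of `0`s modulo 2. Each combined state is a pair, one component from each; accept when both components accept.
10 states suffice.
        0   1  
>  q0   q1  q2 
   q1   q0  q3 
   q2   q1  q4 
   q3   q0  q5 
   q4   q1  q6 
   q5   q0  q7 
   q6   q1  q8 
   q7   q0  q9 
 * q8   q9  q8 
   q9   q8  q9 
(> = start, * = accepting)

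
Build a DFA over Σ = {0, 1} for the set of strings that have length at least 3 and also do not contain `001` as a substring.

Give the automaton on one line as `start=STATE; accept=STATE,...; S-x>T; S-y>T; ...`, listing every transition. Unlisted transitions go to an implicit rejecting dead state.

Handle the two conditions separately and then intersect. The first has 5 states tracking the input length, saturating at 4; the second has 4 states tracking partial matches of the forbidden pattern `001`. A product state is a pair (one from each), accepting exactly when both do.
A 14-state machine:
       0  1 
>  A   B  C 
   B   D  E 
   C   F  E 
   D   G  H 
   E   I  J 
   F   G  J 
 * G   K  L 
   H   L  L 
 * I   K  M 
 * J   N  M 
 * K   K  L 
   L   L  L 
 * M   N  M 
 * N   K  M 
(> = start, * = accepting)

start=A; accept=G,I,J,K,M,N; A-0>B; A-1>C; B-0>D; B-1>E; C-0>F; C-1>E; D-0>G; D-1>H; E-0>I; E-1>J; F-0>G; F-1>J; G-0>K; G-1>L; H-0>L; H-1>L; I-0>K; I-1>M; J-0>N; J-1>M; K-0>K; K-1>L; L-0>L; L-1>L; M-0>N; M-1>M; N-0>K; N-1>M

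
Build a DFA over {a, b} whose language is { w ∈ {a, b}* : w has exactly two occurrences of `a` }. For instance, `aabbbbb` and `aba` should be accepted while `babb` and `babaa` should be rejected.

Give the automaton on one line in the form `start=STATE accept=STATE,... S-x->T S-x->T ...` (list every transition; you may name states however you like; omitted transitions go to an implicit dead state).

Only the number of `a`s matters, and only up to 3. Make a chain S0 → S1 → S2 → S3 advanced by each `a` (with S3 absorbing); every other symbol self-loops. The accepting set is {S2}.
A 4-state machine:
        a   b  
>  S0   S1  S0 
   S1   S2  S1 
 * S2   S3  S2 
   S3   S3  S3 
(> = start, * = accepting)

start=S0 accept=S2 S0-a->S1 S0-b->S0 S1-a->S2 S1-b->S1 S2-a->S3 S2-b->S2 S3-a->S3 S3-b->S3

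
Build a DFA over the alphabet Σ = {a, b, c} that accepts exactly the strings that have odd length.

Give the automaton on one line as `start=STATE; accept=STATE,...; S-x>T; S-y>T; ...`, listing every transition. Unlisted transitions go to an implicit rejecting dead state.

start=q0; accept=q1; q0-a>q1; q0-b>q1; q0-c>q1; q1-a>q0; q1-b>q0; q1-c>q0

Only the length mod 2 matters, so use a 2-cycle: from any state, every input symbol moves to the next state, wrapping q1 back to q0. Mark q1 accepting.
2 states suffice.
        a   b   c  
>  q0   q1  q1  q1 
 * q1   q0  q0  q0 
(> = start, * = accepting)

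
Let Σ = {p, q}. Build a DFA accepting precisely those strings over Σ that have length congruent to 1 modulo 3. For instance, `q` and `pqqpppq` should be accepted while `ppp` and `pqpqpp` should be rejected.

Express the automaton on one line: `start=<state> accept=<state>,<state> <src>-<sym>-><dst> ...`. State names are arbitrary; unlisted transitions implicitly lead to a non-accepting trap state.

start=s0 accept=s1 s0-p->s1 s0-q->s1 s1-p->s2 s1-q->s2 s2-p->s0 s2-q->s0

Only the length mod 3 matters, so use a 3-cycle: from any state, every input symbol moves to the next state, wrapping s2 back to s0. Mark s1 accepting.
With 3 states:
        p   q  
>  s0   s1  s1 
 * s1   s2  s2 
   s2   s0  s0 
(> = start, * = accepting)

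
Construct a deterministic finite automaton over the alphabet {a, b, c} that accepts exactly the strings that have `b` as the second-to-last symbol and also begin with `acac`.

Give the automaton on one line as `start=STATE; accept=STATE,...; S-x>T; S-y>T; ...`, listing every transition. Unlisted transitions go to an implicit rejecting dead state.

Build one automaton per condition and run them in lockstep. The first has 13 states tracking the last 2 symbols read; the second has 6 states tracking whether the input so far still matches the prefix `acac`. A product state is a pair (one from each), accepting exactly when both do. Equivalent product states are then merged.
        a   b   c  
>  S0   S1  S2  S2 
   S1   S2  S2  S3 
   S2   S2  S2  S2 
   S3   S4  S2  S2 
   S4   S2  S2  S5 
   S5   S5  S6  S5 
   S6   S7  S8  S7 
 * S7   S5  S6  S5 
 * S8   S7  S8  S7 
(> = start, * = accepting)

start=S0; accept=S7,S8; S0-a>S1; S0-b>S2; S0-c>S2; S1-a>S2; S1-b>S2; S1-c>S3; S2-a>S2; S2-b>S2; S2-c>S2; S3-a>S4; S3-b>S2; S3-c>S2; S4-a>S2; S4-b>S2; S4-c>S5; S5-a>S5; S5-b>S6; S5-c>S5; S6-a>S7; S6-b>S8; S6-c>S7; S7-a>S5; S7-b>S6; S7-c>S5; S8-a>S7; S8-b>S8; S8-c>S7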